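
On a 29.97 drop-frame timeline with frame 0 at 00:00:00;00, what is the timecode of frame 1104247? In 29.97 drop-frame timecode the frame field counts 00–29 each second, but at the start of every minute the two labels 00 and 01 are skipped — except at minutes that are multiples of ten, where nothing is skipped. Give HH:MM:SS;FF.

10:14:05;03

Ten DF minutes hold 17982 frames, so frame 1104247 lies in block 61 (frames 1096902–1114883) with 7345 frames into that block.
The block's first minute is 1800 frames and the rest 1798 each; 7345 frames reaches minute 4, so 61 × 18 + 4 × 2 = 1106 labels have been skipped so far.
Adding those back, label number 1104247 + 1106 = 1105353 at 30 labels/s is 36845 s + 3 f = 10 h 14 min 5 s frame 3, i.e. 10:14:05;03.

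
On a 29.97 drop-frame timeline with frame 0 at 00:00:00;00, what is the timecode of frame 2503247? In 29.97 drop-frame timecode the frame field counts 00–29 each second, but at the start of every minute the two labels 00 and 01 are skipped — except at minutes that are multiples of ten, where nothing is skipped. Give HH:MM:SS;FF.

23:12:05;03

Ten DF minutes hold 17982 frames, so frame 2503247 lies in block 139 (frames 2499498–2517479) with 3749 frames into that block.
The block's first minute is 1800 frames and the rest 1798 each; 3749 frames reaches minute 2, so 139 × 18 + 2 × 2 = 2506 labels have been skipped so far.
Adding those back, label number 2503247 + 2506 = 2505753 at 30 labels/s is 83525 s + 3 f = 23 h 12 min 5 s frame 3, i.e. 23:12:05;03.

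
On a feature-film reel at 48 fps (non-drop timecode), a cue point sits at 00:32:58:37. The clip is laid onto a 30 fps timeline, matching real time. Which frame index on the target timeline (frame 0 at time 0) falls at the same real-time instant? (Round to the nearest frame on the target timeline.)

frame 59363

Source frame index: (0×3600 + 32×60 + 58) × 48 + 37 = 94981.
Real time: 94981 / (48) = 94981/48 s.
Target frame: (94981/48) × (30) = 474905/8 ≈ 59363.125 → 59363.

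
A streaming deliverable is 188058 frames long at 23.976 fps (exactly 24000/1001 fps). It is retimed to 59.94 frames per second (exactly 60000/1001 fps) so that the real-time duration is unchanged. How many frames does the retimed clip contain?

470145 frames

Frames at target rate = 188058 × (60000/1001) / (24000/1001) = 470145.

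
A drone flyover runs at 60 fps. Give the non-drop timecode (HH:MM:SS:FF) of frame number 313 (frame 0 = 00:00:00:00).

313 ÷ 60 = 5 full seconds, remainder 13 frames.
5 s = 0 h 0 min 5 s.
Timecode: 00:00:05:13.

00:00:05:13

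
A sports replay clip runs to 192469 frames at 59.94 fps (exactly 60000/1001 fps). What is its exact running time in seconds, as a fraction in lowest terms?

Running time = 192469 ÷ (60000/1001) = 192469 × 1001/60000 = 192661469/60000 s.

192661469/60000 seconds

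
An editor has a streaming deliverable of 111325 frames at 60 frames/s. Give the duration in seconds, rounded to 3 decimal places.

1855.417 seconds

Running time = 111325 × 1/60 = 22265/12 s ≈ 1855.417 s.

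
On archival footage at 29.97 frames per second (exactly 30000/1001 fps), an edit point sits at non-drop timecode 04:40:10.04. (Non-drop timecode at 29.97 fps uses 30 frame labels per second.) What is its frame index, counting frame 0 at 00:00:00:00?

Total seconds to the label: (4 × 3600 + 40 × 60 + 10) = 16810.
Frame index = 16810 × 30 + 4 = 504304.

504304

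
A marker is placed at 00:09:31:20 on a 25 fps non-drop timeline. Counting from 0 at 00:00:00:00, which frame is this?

Total seconds to the label: (0 × 3600 + 9 × 60 + 31) = 571.
Frame index = 571 × 25 + 20 = 14295.

frame 14295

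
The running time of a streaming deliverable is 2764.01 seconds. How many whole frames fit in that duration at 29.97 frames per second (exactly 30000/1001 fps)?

Frames = 2764.01 × 30000/1001 = 82920300/1001 ≈ 82837.4625.
Complete frames: 82837.

82837 frames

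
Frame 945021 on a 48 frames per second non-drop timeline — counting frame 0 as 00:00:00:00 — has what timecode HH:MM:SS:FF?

05:28:07:45

945021 ÷ 48 = 19687 full seconds, remainder 45 frames.
19687 s = 5 h 28 min 7 s.
Timecode: 05:28:07:45.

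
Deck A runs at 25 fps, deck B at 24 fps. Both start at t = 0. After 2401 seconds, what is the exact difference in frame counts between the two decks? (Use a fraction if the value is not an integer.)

2401 frames

A emits 25 × 2401 = 60025 frames; B emits 24 × 2401 = 57624.
Difference = 2401 frames; B is behind A.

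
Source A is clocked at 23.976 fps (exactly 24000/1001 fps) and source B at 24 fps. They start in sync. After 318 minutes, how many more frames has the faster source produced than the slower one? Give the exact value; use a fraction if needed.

457920/1001 frames

318 min = 19080 s.
A emits 24000/1001 × 19080 = 457920000/1001 frames; B emits 24 × 19080 = 457920.
Difference = 457920/1001 frames (≈ 457.4625); B is ahead of A.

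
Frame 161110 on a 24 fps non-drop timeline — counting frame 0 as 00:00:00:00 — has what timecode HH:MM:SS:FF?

01:51:52:22

161110 ÷ 24 = 6712 full seconds, remainder 22 frames.
6712 s = 1 h 51 min 52 s.
Timecode: 01:51:52:22.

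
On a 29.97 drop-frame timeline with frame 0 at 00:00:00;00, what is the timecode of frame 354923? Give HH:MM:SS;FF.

Ten DF minutes hold 17982 frames, so frame 354923 lies in block 19 (frames 341658–359639) with 13265 frames into that block.
The block's first minute is 1800 frames and the rest 1798 each; 13265 frames reaches minute 7, so 19 × 18 + 7 × 2 = 356 labels have been skipped so far.
Adding those back, label number 354923 + 356 = 355279 at 30 labels/s is 11842 s + 19 f = 3 h 17 min 22 s frame 19, i.e. 03:17:22;19.

03:17:22;19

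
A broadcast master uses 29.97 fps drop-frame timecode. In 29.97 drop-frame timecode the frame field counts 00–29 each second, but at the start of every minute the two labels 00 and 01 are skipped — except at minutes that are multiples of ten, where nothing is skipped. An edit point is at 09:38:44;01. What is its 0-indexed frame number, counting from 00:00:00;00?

Complete 10-minute blocks: 57, each 17982 frames → 1024974.
Remaining 8 whole minutes in the current block: 1800 + 7 × 1798 = 14386 frames.
Within the current minute: 44 × 30 + 1 − 2 = 1319 (labels ;00/;01 skipped at this minute). Total = 1024974 + 14386 + 1319 = 1040679.

1040679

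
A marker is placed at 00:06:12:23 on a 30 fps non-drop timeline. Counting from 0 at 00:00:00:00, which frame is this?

11183

Total seconds to the label: (0 × 3600 + 6 × 60 + 12) = 372.
Frame index = 372 × 30 + 23 = 11183.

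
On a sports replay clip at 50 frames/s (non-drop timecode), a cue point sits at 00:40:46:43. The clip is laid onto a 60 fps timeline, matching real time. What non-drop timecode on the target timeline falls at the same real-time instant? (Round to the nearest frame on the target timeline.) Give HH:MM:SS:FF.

00:40:46:52

Source frame index: (0×3600 + 40×60 + 46) × 50 + 43 = 122343.
Real time: 122343 / (50) = 122343/50 s.
Target frame: (122343/50) × (60) = 734058/5 ≈ 146811.600 → 146812.
At 60 labels/s: frame 146812 → 00:40:46:52.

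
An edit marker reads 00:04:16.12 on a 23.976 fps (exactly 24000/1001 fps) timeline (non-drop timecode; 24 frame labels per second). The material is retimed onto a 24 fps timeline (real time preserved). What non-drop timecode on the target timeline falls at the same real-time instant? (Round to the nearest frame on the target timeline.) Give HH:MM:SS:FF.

Source frame index: (0×3600 + 4×60 + 16) × 24 + 12 = 6156.
Real time: 6156 / (24000/1001) = 513513/2000 s.
Target frame: (513513/2000) × (24) = 1540539/250 ≈ 6162.156 → 6162.
At 24 labels/s: frame 6162 → 00:04:16:18.

00:04:16:18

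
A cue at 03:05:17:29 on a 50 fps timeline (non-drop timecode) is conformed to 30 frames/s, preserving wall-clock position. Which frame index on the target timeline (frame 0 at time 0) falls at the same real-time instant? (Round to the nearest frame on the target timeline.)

Source frame index: (3×3600 + 5×60 + 17) × 50 + 29 = 555879.
Real time: 555879 / (50) = 555879/50 s.
Target frame: (555879/50) × (30) = 1667637/5 ≈ 333527.400 → 333527.

frame 333527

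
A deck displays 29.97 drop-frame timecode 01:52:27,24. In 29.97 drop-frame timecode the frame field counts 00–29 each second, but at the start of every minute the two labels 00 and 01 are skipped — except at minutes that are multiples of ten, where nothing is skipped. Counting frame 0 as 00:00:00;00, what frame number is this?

As if non-drop at 30 labels/s: (1 × 3600 + 52 × 60 + 27) × 30 + 24 = 202434.
Minute boundaries passed: 112; those not divisible by 10: 112 − 11 = 101; dropped labels = 2 × 101 = 202.
Actual frame index = 202434 − 202 = 202232.

202232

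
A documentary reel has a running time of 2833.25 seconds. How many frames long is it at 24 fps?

67998 frames

Frames = 2833.25 × 24 = 67998.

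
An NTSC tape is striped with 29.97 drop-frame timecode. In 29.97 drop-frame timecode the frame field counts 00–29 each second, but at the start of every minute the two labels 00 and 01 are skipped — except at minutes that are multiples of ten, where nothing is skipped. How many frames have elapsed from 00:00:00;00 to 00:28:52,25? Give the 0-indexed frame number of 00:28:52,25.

51933

Complete 10-minute blocks: 2, each 17982 frames → 35964.
Remaining 8 whole minutes in the current block: 1800 + 7 × 1798 = 14386 frames.
Within the current minute: 52 × 30 + 25 − 2 = 1583 (labels ;00/;01 skipped at this minute). Total = 35964 + 14386 + 1583 = 51933.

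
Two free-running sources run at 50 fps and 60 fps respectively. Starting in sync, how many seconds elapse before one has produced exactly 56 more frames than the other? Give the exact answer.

The gap grows by |60 − 50| = 10 frames per second.
Time for a 56-frame gap: 56 ÷ (10) = 5.6 s.

5.6 seconds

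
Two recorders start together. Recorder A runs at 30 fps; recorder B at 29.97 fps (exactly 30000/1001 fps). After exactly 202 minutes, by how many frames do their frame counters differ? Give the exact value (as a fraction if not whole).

363600/1001 frames

202 min = 12120 s.
A emits 30 × 12120 = 363600 frames; B emits 30000/1001 × 12120 = 363600000/1001.
Difference = 363600/1001 frames (≈ 363.2368); B is behind A.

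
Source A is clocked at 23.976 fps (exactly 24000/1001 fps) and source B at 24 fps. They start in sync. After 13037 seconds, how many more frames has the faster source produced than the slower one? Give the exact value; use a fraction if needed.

312888/1001 frames

A emits 24000/1001 × 13037 = 312888000/1001 frames; B emits 24 × 13037 = 312888.
Difference = 312888/1001 frames (≈ 312.5754); B is ahead of A.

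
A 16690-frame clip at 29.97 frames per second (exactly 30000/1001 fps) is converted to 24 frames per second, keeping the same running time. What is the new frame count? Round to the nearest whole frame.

Frames at target rate = 16690 × (24) / (30000/1001) = 1670669/125 ≈ 13365.352.
Nearest whole frame: 13365.

13365 frames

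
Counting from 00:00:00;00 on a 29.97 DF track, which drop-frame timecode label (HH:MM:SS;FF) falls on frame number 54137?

Ten DF minutes hold 17982 frames, so frame 54137 lies in block 3 (frames 53946–71927) with 191 frames into that block.
The block's first minute is 1800 frames and the rest 1798 each; 191 frames reaches minute 0, so 3 × 18 + 0 × 2 = 54 labels have been skipped so far.
Adding those back, label number 54137 + 54 = 54191 at 30 labels/s is 1806 s + 11 f = 0 h 30 min 6 s frame 11, i.e. 00:30:06;11.

00:30:06;11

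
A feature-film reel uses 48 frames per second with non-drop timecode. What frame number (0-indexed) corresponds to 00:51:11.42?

frame 147450

Total seconds to the label: (0 × 3600 + 51 × 60 + 11) = 3071.
Frame index = 3071 × 48 + 42 = 147450.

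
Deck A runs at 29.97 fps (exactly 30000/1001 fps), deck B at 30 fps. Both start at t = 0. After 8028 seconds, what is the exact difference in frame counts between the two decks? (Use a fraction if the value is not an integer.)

240840/1001 frames

A emits 30000/1001 × 8028 = 240840000/1001 frames; B emits 30 × 8028 = 240840.
Difference = 240840/1001 frames (≈ 240.5994); B is ahead of A.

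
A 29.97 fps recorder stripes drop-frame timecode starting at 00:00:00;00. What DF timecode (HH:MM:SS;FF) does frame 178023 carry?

Ten DF minutes hold 17982 frames, so frame 178023 lies in block 9 (frames 161838–179819) with 16185 frames into that block.
The block's first minute is 1800 frames and the rest 1798 each; 16185 frames reaches minute 9, so 9 × 18 + 9 × 2 = 180 labels have been skipped so far.
Adding those back, label number 178023 + 180 = 178203 at 30 labels/s is 5940 s + 3 f = 1 h 39 min 0 s frame 3, i.e. 01:39:00;03.

01:39:00;03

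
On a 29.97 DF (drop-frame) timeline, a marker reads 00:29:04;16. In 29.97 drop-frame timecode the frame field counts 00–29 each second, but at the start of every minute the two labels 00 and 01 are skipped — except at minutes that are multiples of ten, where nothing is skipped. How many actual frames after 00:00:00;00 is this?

Complete 10-minute blocks: 2, each 17982 frames → 35964.
Remaining 9 whole minutes in the current block: 1800 + 8 × 1798 = 16184 frames.
Within the current minute: 4 × 30 + 16 − 2 = 134 (labels ;00/;01 skipped at this minute). Total = 35964 + 16184 + 134 = 52282.

52282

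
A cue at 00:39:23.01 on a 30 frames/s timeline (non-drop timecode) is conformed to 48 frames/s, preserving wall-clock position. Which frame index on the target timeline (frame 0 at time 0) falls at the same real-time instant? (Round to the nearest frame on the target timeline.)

Source frame index: (0×3600 + 39×60 + 23) × 30 + 1 = 70891.
Real time: 70891 / (30) = 70891/30 s.
Target frame: (70891/30) × (48) = 567128/5 ≈ 113425.600 → 113426.

frame 113426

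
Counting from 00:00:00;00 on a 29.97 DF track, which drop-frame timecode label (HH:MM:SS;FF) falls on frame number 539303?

04:59:54;23

Each 10-minute DF block holds 10 × 60 × 30 − 9 × 2 = 17982 frames. 539303 ÷ 17982 → 29 full blocks, remainder 17825.
Within the partial block the first minute is 1800 frames and each further minute 1798, so 9 further minute boundaries passed. Total skipped labels = 18 × 29 + 2 × 9 = 540.
Non-drop label index = 539303 + 540 = 539843; at 30 labels/s that is 04:59:54:23, i.e. DF 04:59:54;23.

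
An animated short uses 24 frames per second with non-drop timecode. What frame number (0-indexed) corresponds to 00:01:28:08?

Total seconds to the label: (0 × 3600 + 1 × 60 + 28) = 88.
Frame index = 88 × 24 + 8 = 2120.

frame 2120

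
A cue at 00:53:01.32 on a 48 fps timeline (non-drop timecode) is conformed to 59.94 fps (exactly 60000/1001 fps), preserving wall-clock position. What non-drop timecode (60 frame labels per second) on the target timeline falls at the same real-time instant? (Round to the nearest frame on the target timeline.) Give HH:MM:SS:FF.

00:52:58:29

Source frame index: (0×3600 + 53×60 + 1) × 48 + 32 = 152720.
Real time: 152720 / (48) = 9545/3 s.
Target frame: (9545/3) × (60000/1001) = 190900000/1001 ≈ 190709.291 → 190709.
At 60 labels/s: frame 190709 → 00:52:58:29.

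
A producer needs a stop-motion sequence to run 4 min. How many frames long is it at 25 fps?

6000 frames

4 min = 240 s.
Frames = 240 × 25 = 6000.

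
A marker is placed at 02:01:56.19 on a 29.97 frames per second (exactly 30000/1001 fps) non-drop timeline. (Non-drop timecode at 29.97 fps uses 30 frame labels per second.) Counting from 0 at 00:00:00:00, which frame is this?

Total seconds to the label: (2 × 3600 + 1 × 60 + 56) = 7316.
Frame index = 7316 × 30 + 19 = 219499.

219499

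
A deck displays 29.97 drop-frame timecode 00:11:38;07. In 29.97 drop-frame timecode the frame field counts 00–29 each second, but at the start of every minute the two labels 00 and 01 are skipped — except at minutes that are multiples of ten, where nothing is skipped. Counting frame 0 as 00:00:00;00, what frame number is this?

As if non-drop at 30 labels/s: (0 × 3600 + 11 × 60 + 38) × 30 + 7 = 20947.
Minute boundaries passed: 11; those not divisible by 10: 11 − 1 = 10; dropped labels = 2 × 10 = 20.
Actual frame index = 20947 − 20 = 20927.

20927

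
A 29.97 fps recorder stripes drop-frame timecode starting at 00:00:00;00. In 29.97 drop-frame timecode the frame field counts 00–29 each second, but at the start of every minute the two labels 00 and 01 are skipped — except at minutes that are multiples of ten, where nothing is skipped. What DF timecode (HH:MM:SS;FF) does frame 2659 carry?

00:01:28;21

Ten DF minutes hold 17982 frames, so frame 2659 lies in block 0 (frames 0–17981) with 2659 frames into that block.
The block's first minute is 1800 frames and the rest 1798 each; 2659 frames reaches minute 1, so 0 × 18 + 1 × 2 = 2 labels have been skipped so far.
Adding those back, label number 2659 + 2 = 2661 at 30 labels/s is 88 s + 21 f = 0 h 1 min 28 s frame 21, i.e. 00:01:28;21.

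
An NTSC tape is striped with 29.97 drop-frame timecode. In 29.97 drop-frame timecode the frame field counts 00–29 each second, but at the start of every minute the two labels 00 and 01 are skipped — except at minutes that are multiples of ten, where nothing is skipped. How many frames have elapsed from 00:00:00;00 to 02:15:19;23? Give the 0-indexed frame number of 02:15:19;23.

As if non-drop at 30 labels/s: (2 × 3600 + 15 × 60 + 19) × 30 + 23 = 243593.
Minute boundaries passed: 135; those not divisible by 10: 135 − 13 = 122; dropped labels = 2 × 122 = 244.
Actual frame index = 243593 − 244 = 243349.

243349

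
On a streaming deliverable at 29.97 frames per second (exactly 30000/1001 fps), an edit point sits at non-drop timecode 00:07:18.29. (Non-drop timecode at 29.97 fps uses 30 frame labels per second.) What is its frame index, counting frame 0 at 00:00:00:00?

Total seconds to the label: (0 × 3600 + 7 × 60 + 18) = 438.
Frame index = 438 × 30 + 29 = 13169.

frame 13169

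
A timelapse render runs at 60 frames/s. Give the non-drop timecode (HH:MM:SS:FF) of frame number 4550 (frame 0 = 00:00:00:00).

00:01:15:50

4550 ÷ 60 = 75 full seconds, remainder 50 frames.
75 s = 0 h 1 min 15 s.
Timecode: 00:01:15:50.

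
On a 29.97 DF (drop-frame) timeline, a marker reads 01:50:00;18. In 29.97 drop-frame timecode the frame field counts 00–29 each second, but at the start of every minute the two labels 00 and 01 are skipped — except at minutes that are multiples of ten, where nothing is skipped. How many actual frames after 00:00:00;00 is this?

197820

Complete 10-minute blocks: 11, each 17982 frames → 197802.
Remaining 0 whole minutes in the current block: 0 frames.
Within the current minute: 0 × 30 + 18 = 18. Total = 197802 + 0 + 18 = 197820.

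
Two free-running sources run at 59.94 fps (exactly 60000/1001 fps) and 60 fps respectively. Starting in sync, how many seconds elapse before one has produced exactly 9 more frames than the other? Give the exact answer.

150.15 seconds

The gap grows by |60 − 60000/1001| = 60/1001 frames per second.
Time for a 9-frame gap: 9 ÷ (60/1001) = 150.15 s.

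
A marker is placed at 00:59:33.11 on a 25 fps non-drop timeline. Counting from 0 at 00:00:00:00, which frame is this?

Total seconds to the label: (0 × 3600 + 59 × 60 + 33) = 3573.
Frame index = 3573 × 25 + 11 = 89336.

89336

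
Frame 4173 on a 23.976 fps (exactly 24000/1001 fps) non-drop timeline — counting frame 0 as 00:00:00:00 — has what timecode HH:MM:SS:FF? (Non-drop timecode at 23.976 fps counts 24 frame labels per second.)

4173 ÷ 24 = 173 full seconds, remainder 21 frames.
173 s = 0 h 2 min 53 s.
Timecode: 00:02:53:21.

00:02:53:21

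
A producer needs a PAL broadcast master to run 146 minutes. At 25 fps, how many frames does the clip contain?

219000 frames

146 min = 8760 s.
Frames = 8760 × 25 = 219000.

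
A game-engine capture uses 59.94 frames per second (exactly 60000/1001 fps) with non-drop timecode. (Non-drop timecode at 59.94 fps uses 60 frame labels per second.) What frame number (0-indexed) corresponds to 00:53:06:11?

191171

Total seconds to the label: (0 × 3600 + 53 × 60 + 6) = 3186.
Frame index = 3186 × 60 + 11 = 191171.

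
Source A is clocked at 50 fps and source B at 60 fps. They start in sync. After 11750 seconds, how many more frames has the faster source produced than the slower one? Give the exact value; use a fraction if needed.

A emits 50 × 11750 = 587500 frames; B emits 60 × 11750 = 705000.
Difference = 117500 frames; B is ahead of A.

117500 frames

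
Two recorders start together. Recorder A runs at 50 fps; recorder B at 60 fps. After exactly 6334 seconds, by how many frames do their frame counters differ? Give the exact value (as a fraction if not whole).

A emits 50 × 6334 = 316700 frames; B emits 60 × 6334 = 380040.
Difference = 63340 frames; B is ahead of A.

63340 frames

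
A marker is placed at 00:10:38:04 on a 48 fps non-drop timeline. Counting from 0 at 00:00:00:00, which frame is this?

30628

Total seconds to the label: (0 × 3600 + 10 × 60 + 38) = 638.
Frame index = 638 × 48 + 4 = 30628.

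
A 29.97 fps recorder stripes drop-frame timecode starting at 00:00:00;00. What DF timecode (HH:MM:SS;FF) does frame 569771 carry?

05:16:51;11

Ten DF minutes hold 17982 frames, so frame 569771 lies in block 31 (frames 557442–575423) with 12329 frames into that block.
The block's first minute is 1800 frames and the rest 1798 each; 12329 frames reaches minute 6, so 31 × 18 + 6 × 2 = 570 labels have been skipped so far.
Adding those back, label number 569771 + 570 = 570341 at 30 labels/s is 19011 s + 11 f = 5 h 16 min 51 s frame 11, i.e. 05:16:51;11.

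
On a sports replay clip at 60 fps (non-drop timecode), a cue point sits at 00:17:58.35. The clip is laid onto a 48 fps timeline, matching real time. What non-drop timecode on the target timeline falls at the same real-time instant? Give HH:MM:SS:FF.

Source frame index: (0×3600 + 17×60 + 58) × 60 + 35 = 64715.
Real time: 64715 / (60) = 12943/12 s.
Target frame: (12943/12) × (48) = 51772.
At 48 labels/s: frame 51772 → 00:17:58:28.

00:17:58:28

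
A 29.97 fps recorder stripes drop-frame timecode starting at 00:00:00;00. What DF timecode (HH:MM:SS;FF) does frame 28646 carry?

Each 10-minute DF block holds 10 × 60 × 30 − 9 × 2 = 17982 frames. 28646 ÷ 17982 → 1 full block, remainder 10664.
Within the partial block the first minute is 1800 frames and each further minute 1798, so 5 further minute boundaries passed. Total skipped labels = 18 × 1 + 2 × 5 = 28.
Non-drop label index = 28646 + 28 = 28674; at 30 labels/s that is 00:15:55:24, i.e. DF 00:15:55;24.

00:15:55;24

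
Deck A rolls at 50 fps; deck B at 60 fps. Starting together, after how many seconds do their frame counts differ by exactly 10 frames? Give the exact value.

1 seconds

The gap grows by |60 − 50| = 10 frames per second.
Time for a 10-frame gap: 10 ÷ (10) = 1 s.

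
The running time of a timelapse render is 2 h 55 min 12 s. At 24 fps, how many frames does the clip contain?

2 h 55 min 12 s = 10512 s.
Frames = 10512 × 24 = 252288.

252288 frames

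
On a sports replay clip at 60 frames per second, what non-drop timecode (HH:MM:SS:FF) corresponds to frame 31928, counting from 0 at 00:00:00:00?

00:08:52:08

31928 ÷ 60 = 532 full seconds, remainder 8 frames.
532 s = 0 h 8 min 52 s.
Timecode: 00:08:52:08.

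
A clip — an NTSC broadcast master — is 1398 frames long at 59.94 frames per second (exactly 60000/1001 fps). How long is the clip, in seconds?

Running time = 1398 / (60000/1001) = 23.3233 s.

23.3233 seconds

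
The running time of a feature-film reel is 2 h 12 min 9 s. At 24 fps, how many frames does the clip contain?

190296 frames

2 h 12 min 9 s = 7929 s.
Frames = 7929 × 24 = 190296.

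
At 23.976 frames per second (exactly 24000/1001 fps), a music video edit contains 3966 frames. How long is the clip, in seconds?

Running time = 3966 / (24000/1001) = 165.41525 s.

165.41525 seconds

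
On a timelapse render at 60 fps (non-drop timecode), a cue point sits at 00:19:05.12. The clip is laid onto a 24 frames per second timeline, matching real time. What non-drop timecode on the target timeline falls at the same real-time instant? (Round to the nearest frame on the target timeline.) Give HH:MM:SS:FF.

Source frame index: (0×3600 + 19×60 + 5) × 60 + 12 = 68712.
Real time: 68712 / (60) = 5726/5 s.
Target frame: (5726/5) × (24) = 137424/5 ≈ 27484.800 → 27485.
At 24 labels/s: frame 27485 → 00:19:05:05.

00:19:05:05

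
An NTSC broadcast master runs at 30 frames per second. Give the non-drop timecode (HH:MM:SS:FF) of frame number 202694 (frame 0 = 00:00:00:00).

202694 ÷ 30 = 6756 full seconds, remainder 14 frames.
6756 s = 1 h 52 min 36 s.
Timecode: 01:52:36:14.

01:52:36:14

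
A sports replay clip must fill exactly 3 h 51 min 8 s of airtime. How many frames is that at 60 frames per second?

3 h 51 min 8 s = 13868 s.
Frames = 13868 × 60 = 832080.

832080 frames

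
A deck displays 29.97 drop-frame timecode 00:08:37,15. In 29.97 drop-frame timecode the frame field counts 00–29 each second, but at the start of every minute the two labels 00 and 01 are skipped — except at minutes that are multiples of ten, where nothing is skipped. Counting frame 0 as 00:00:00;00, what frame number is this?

Complete 10-minute blocks: 0, each 17982 frames → 0.
Remaining 8 whole minutes in the current block: 1800 + 7 × 1798 = 14386 frames.
Within the current minute: 37 × 30 + 15 − 2 = 1123 (labels ;00/;01 skipped at this minute). Total = 0 + 14386 + 1123 = 15509.

15509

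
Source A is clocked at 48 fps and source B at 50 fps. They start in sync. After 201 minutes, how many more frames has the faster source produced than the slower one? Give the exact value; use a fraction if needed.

24120 frames

201 min = 12060 s.
A emits 48 × 12060 = 578880 frames; B emits 50 × 12060 = 603000.
Difference = 24120 frames; B is ahead of A.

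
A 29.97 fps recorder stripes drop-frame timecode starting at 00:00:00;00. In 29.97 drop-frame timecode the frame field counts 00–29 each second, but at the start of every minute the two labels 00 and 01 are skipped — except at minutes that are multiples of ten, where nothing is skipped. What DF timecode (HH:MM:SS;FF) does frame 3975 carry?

Ten DF minutes hold 17982 frames, so frame 3975 lies in block 0 (frames 0–17981) with 3975 frames into that block.
The block's first minute is 1800 frames and the rest 1798 each; 3975 frames reaches minute 2, so 0 × 18 + 2 × 2 = 4 labels have been skipped so far.
Adding those back, label number 3975 + 4 = 3979 at 30 labels/s is 132 s + 19 f = 0 h 2 min 12 s frame 19, i.e. 00:02:12;19.

00:02:12;19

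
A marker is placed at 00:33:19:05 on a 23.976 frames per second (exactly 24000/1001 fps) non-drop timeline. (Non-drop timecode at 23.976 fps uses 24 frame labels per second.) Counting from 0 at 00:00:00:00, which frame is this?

frame 47981

Total seconds to the label: (0 × 3600 + 33 × 60 + 19) = 1999.
Frame index = 1999 × 24 + 5 = 47981.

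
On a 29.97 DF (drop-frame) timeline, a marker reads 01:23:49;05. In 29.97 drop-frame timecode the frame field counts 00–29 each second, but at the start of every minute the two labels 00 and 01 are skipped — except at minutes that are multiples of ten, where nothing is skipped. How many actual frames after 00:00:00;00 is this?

150725

As if non-drop at 30 labels/s: (1 × 3600 + 23 × 60 + 49) × 30 + 5 = 150875.
Minute boundaries passed: 83; those not divisible by 10: 83 − 8 = 75; dropped labels = 2 × 75 = 150.
Actual frame index = 150875 − 150 = 150725.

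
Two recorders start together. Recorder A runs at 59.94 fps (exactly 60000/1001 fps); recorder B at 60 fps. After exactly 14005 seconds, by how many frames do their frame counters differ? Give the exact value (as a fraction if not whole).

A emits 60000/1001 × 14005 = 840300000/1001 frames; B emits 60 × 14005 = 840300.
Difference = 840300/1001 frames (≈ 839.4605); B is ahead of A.

840300/1001 frames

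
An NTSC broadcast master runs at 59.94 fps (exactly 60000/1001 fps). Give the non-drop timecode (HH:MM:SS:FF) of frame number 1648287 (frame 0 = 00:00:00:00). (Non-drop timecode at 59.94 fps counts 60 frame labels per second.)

07:37:51:27

1648287 ÷ 60 = 27471 full seconds, remainder 27 frames.
27471 s = 7 h 37 min 51 s.
Timecode: 07:37:51:27.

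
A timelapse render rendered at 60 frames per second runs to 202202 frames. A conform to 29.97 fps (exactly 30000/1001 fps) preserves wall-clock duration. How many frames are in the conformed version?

Target frames = source frames × (target rate / source rate) = 202202 × (30000/1001)/(60) = 202202 × 500/1001 = 101000.

101000 frames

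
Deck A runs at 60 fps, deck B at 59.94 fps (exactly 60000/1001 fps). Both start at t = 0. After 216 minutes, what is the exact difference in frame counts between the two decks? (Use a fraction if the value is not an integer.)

777600/1001 frames

216 min = 12960 s.
A emits 60 × 12960 = 777600 frames; B emits 60000/1001 × 12960 = 777600000/1001.
Difference = 777600/1001 frames (≈ 776.8232); B is behind A.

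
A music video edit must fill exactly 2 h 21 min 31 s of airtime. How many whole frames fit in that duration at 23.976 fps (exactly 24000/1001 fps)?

2 h 21 min 31 s = 8491 s.
Frames = 8491 × 24000/1001 = 29112000/143 ≈ 203580.4196.
Complete frames: 203580.

203580 frames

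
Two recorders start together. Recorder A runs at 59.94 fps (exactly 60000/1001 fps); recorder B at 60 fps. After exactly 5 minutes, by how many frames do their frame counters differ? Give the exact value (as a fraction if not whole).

5 min = 300 s.
A emits 60000/1001 × 300 = 18000000/1001 frames; B emits 60 × 300 = 18000.
Difference = 18000/1001 frames (≈ 17.9820); B is ahead of A.

18000/1001 frames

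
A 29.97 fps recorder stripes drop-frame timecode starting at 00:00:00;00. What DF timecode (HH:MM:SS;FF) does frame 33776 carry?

Each 10-minute DF block holds 10 × 60 × 30 − 9 × 2 = 17982 frames. 33776 ÷ 17982 → 1 full block, remainder 15794.
Within the partial block the first minute is 1800 frames and each further minute 1798, so 8 further minute boundaries passed. Total skipped labels = 18 × 1 + 2 × 8 = 34.
Non-drop label index = 33776 + 34 = 33810; at 30 labels/s that is 00:18:47:00, i.e. DF 00:18:47;00.

00:18:47;00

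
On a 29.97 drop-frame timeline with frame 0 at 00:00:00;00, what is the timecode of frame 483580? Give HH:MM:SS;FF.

Ten DF minutes hold 17982 frames, so frame 483580 lies in block 26 (frames 467532–485513) with 16048 frames into that block.
The block's first minute is 1800 frames and the rest 1798 each; 16048 frames reaches minute 8, so 26 × 18 + 8 × 2 = 484 labels have been skipped so far.
Adding those back, label number 483580 + 484 = 484064 at 30 labels/s is 16135 s + 14 f = 4 h 28 min 55 s frame 14, i.e. 04:28:55;14.

04:28:55;14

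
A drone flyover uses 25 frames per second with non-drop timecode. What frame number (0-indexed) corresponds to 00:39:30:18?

Total seconds to the label: (0 × 3600 + 39 × 60 + 30) = 2370.
Frame index = 2370 × 25 + 18 = 59268.

59268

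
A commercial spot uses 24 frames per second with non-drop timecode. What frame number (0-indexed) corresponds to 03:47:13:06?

frame 327198

Total seconds to the label: (3 × 3600 + 47 × 60 + 13) = 13633.
Frame index = 13633 × 24 + 6 = 327198.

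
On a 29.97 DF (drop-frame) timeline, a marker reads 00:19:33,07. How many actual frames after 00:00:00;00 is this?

Complete 10-minute blocks: 1, each 17982 frames → 17982.
Remaining 9 whole minutes in the current block: 1800 + 8 × 1798 = 16184 frames.
Within the current minute: 33 × 30 + 7 − 2 = 995 (labels ;00/;01 skipped at this minute). Total = 17982 + 16184 + 995 = 35161.

35161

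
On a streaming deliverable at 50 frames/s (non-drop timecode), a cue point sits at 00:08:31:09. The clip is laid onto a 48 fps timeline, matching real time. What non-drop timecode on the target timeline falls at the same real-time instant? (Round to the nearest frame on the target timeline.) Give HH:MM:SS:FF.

Source frame index: (0×3600 + 8×60 + 31) × 50 + 9 = 25559.
Real time: 25559 / (50) = 25559/50 s.
Target frame: (25559/50) × (48) = 613416/25 ≈ 24536.640 → 24537.
At 48 labels/s: frame 24537 → 00:08:31:09.

00:08:31:09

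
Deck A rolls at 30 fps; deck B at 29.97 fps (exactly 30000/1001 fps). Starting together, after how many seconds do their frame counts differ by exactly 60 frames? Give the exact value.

The gap grows by |30000/1001 − 30| = 30/1001 frames per second.
Time for a 60-frame gap: 60 ÷ (30/1001) = 2002 s.

2002 seconds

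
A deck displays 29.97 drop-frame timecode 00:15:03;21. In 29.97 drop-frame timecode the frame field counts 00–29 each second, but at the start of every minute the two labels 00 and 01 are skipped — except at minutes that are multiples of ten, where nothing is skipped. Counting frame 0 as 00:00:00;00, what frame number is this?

27083

As if non-drop at 30 labels/s: (0 × 3600 + 15 × 60 + 3) × 30 + 21 = 27111.
Minute boundaries passed: 15; those not divisible by 10: 15 − 1 = 14; dropped labels = 2 × 14 = 28.
Actual frame index = 27111 − 28 = 27083.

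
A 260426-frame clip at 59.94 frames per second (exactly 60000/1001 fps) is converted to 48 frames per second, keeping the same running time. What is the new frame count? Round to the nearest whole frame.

208549 frames

Frames at target rate = 260426 × (48) / (60000/1001) = 130343213/625 ≈ 208549.141.
Nearest whole frame: 208549.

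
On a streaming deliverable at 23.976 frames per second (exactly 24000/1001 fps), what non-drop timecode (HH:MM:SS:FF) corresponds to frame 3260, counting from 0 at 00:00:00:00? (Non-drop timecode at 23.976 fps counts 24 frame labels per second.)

00:02:15:20

3260 ÷ 24 = 135 full seconds, remainder 20 frames.
135 s = 0 h 2 min 15 s.
Timecode: 00:02:15:20.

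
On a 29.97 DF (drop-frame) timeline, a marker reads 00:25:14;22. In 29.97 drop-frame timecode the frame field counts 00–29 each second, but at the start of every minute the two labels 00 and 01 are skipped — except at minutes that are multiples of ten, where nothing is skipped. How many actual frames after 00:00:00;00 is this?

45396

Complete 10-minute blocks: 2, each 17982 frames → 35964.
Remaining 5 whole minutes in the current block: 1800 + 4 × 1798 = 8992 frames.
Within the current minute: 14 × 30 + 22 − 2 = 440 (labels ;00/;01 skipped at this minute). Total = 35964 + 8992 + 440 = 45396.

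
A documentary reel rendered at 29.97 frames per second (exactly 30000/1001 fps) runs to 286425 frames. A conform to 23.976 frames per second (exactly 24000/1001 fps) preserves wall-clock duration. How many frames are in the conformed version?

Frames at target rate = 286425 × (24000/1001) / (30000/1001) = 229140.

229140 frames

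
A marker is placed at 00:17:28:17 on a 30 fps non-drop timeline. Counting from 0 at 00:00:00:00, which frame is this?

31457

Total seconds to the label: (0 × 3600 + 17 × 60 + 28) = 1048.
Frame index = 1048 × 30 + 17 = 31457.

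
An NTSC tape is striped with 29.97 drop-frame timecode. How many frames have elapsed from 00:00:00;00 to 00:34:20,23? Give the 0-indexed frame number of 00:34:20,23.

61761

As if non-drop at 30 labels/s: (0 × 3600 + 34 × 60 + 20) × 30 + 23 = 61823.
Minute boundaries passed: 34; those not divisible by 10: 34 − 3 = 31; dropped labels = 2 × 31 = 62.
Actual frame index = 61823 − 62 = 61761.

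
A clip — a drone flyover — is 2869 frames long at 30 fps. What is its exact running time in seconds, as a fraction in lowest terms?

Running time = 2869 ÷ (30) = 2869 × 1/30 = 2869/30 s.

2869/30 seconds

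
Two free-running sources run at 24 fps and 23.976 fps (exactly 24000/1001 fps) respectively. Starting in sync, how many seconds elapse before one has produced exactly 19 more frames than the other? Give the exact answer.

The gap grows by |24000/1001 − 24| = 24/1001 frames per second.
Time for a 19-frame gap: 19 ÷ (24/1001) = 19019/24 s.

19019/24 seconds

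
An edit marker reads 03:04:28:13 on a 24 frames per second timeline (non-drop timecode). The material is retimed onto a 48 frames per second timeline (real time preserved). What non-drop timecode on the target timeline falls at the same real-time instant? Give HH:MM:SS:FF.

Source frame index: (3×3600 + 4×60 + 28) × 24 + 13 = 265645.
Real time: 265645 / (24) = 265645/24 s.
Target frame: (265645/24) × (48) = 531290.
At 48 labels/s: frame 531290 → 03:04:28:26.

03:04:28:26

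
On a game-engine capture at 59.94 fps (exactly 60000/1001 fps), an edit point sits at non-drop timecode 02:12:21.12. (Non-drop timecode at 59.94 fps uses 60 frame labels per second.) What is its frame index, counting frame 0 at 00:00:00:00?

frame 476472

Total seconds to the label: (2 × 3600 + 12 × 60 + 21) = 7941.
Frame index = 7941 × 60 + 12 = 476472.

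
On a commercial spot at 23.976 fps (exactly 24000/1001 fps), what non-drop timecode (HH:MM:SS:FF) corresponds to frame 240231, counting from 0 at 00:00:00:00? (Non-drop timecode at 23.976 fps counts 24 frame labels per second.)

240231 ÷ 24 = 10009 full seconds, remainder 15 frames.
10009 s = 2 h 46 min 49 s.
Timecode: 02:46:49:15.

02:46:49:15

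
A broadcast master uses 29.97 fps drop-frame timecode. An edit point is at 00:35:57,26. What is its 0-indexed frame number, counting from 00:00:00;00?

Complete 10-minute blocks: 3, each 17982 frames → 53946.
Remaining 5 whole minutes in the current block: 1800 + 4 × 1798 = 8992 frames.
Within the current minute: 57 × 30 + 26 − 2 = 1734 (labels ;00/;01 skipped at this minute). Total = 53946 + 8992 + 1734 = 64672.

64672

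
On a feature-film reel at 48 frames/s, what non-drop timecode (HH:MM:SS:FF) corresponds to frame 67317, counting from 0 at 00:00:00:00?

00:23:22:21

67317 ÷ 48 = 1402 full seconds, remainder 21 frames.
1402 s = 0 h 23 min 22 s.
Timecode: 00:23:22:21.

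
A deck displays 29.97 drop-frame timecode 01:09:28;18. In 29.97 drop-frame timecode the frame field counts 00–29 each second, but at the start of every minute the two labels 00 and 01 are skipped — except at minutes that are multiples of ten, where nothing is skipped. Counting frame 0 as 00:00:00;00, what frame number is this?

124932

Complete 10-minute blocks: 6, each 17982 frames → 107892.
Remaining 9 whole minutes in the current block: 1800 + 8 × 1798 = 16184 frames.
Within the current minute: 28 × 30 + 18 − 2 = 856 (labels ;00/;01 skipped at this minute). Total = 107892 + 16184 + 856 = 124932.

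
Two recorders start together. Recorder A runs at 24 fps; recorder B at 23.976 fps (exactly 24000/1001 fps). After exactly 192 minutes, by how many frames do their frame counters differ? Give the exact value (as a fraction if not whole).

192 min = 11520 s.
A emits 24 × 11520 = 276480 frames; B emits 24000/1001 × 11520 = 276480000/1001.
Difference = 276480/1001 frames (≈ 276.2038); B is behind A.

276480/1001 frames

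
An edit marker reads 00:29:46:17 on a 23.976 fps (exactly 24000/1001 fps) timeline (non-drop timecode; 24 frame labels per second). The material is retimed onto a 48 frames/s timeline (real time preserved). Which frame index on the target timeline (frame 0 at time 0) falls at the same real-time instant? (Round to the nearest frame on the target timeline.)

Source frame index: (0×3600 + 29×60 + 46) × 24 + 17 = 42881.
Real time: 42881 / (24000/1001) = 42923881/24000 s.
Target frame: (42923881/24000) × (48) = 42923881/500 ≈ 85847.762 → 85848.

frame 85848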